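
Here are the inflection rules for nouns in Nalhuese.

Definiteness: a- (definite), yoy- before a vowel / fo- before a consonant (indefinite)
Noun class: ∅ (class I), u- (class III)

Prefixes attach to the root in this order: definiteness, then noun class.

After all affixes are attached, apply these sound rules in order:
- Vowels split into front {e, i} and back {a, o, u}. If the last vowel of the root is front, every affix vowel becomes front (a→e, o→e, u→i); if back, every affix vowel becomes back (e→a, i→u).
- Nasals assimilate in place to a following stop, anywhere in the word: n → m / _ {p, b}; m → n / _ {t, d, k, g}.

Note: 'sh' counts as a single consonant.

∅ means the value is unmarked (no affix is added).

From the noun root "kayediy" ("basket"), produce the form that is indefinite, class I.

fekayediy

Attach definiteness indefinite fo- (before consonant 'k') → fokayediy.
noun class = class I: zero marking, form stays fokayediy.
Apply vowel harmony: fokayediy → fekayediy.
Nasal assimilation: no change.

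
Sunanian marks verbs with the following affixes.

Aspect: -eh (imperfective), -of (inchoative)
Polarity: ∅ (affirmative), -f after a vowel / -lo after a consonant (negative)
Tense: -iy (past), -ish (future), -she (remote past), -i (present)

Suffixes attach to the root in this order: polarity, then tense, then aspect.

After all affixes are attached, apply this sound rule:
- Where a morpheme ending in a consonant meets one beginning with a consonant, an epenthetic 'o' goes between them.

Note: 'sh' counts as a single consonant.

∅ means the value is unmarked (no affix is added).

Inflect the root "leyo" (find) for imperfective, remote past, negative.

leyofosheeh

Attach polarity negative -f (after vowel 'o') → leyof.
Attach tense remote past -she → leyofshe.
Attach aspect imperfective -eh → leyofsheeh.
Apply epenthesis: leyofsheeh → leyofosheeh.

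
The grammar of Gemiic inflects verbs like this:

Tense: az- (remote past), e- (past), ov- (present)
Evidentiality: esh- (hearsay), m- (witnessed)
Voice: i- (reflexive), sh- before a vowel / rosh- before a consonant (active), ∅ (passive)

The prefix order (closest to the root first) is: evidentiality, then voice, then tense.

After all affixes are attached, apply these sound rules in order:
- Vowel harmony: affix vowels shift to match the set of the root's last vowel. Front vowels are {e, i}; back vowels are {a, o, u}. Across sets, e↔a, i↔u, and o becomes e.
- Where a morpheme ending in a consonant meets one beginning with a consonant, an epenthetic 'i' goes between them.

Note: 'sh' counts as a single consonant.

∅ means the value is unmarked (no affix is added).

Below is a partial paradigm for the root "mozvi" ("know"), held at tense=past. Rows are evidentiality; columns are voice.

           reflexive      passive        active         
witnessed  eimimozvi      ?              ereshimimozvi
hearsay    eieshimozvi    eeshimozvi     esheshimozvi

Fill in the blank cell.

Attach evidentiality witnessed m- → mmozvi.
voice = passive: zero marking, form stays mmozvi.
Attach tense past e- → emmozvi.
Vowel harmony: no change.
Apply epenthesis: emmozvi → emimozvi.

emimozvi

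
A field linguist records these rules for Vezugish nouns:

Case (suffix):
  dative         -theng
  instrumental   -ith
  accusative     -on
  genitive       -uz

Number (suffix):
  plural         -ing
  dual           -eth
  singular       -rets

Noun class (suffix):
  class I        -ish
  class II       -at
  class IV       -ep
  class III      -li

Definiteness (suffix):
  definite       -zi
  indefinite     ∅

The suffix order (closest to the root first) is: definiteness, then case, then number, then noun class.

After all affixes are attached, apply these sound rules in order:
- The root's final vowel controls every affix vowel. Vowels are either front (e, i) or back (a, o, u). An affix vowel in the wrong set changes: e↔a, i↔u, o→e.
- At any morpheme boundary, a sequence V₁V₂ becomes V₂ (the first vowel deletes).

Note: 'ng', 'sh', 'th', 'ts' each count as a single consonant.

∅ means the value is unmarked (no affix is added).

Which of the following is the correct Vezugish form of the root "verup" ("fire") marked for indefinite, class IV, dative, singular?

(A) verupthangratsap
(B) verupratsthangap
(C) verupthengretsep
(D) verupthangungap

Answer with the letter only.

A

definiteness = indefinite: zero marking, form stays verup.
Attach case dative -theng → veruptheng.
Attach number singular -rets → verupthengrets.
Attach noun class class IV -ep → verupthengretsep.
Apply vowel harmony: verupthengretsep → verupthangratsap.
Vowel deletion: no change.
So the correct form is verupthangratsap, option (A).
(C) verupthengretsep is wrong: it fails to apply the sound rule(s).
(D) verupthangungap is wrong: it uses plural instead of singular for number.
(B) verupratsthangap is wrong: it has the affixes in the wrong order.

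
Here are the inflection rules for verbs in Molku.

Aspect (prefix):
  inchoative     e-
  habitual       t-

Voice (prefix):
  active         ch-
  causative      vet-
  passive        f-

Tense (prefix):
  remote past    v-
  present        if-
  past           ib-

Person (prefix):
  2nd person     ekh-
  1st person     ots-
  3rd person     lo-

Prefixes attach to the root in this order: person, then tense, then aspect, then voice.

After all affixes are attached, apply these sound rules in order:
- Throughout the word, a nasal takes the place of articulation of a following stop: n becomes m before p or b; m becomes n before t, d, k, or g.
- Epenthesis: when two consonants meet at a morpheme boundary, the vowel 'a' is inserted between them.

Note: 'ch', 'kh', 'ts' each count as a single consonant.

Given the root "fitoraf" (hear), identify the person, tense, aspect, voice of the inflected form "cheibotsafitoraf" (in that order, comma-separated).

1st person, past, inchoative, active

Segment: ch-e-ib-ots-fitoraf.
person: ots- → 1st person.
tense: ib- → past.
aspect: e- → inchoative.
voice: ch- → active.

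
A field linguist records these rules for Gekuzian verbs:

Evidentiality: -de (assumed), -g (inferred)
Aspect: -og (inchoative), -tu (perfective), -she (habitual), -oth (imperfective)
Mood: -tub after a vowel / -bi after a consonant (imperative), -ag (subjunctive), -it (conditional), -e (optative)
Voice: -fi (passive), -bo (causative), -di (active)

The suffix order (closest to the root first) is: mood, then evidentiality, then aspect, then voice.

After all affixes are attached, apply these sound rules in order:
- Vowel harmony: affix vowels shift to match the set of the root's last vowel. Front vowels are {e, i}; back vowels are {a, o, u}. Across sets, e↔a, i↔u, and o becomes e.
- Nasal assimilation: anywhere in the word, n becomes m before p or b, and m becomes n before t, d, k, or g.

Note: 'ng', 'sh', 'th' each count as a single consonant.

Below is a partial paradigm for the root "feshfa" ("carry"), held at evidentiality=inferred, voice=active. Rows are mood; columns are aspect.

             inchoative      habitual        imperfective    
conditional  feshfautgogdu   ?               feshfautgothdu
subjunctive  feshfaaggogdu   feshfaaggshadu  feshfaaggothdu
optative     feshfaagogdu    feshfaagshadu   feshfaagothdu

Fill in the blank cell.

feshfautgshadu

Attach mood conditional -it → feshfait.
Attach evidentiality inferred -g → feshfaitg.
Attach aspect habitual -she → feshfaitgshe.
Attach voice active -di → feshfaitgshedi.
Apply vowel harmony: feshfaitgshedi → feshfautgshadu.
Nasal assimilation: no change.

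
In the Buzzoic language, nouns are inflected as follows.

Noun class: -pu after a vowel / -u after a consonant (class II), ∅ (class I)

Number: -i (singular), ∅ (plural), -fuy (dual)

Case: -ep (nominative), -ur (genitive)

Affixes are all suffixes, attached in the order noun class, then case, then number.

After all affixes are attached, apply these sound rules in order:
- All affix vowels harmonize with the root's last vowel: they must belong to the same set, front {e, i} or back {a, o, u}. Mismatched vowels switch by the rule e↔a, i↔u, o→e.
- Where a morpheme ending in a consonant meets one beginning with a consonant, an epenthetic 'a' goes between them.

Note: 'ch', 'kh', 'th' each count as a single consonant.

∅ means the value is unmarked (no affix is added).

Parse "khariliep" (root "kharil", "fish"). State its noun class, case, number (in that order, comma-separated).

Segment: kharil-u-ep.
noun class: -pu/u → class II.
case: -ep → nominative.
number: ∅ → plural.

class II, nominative, plural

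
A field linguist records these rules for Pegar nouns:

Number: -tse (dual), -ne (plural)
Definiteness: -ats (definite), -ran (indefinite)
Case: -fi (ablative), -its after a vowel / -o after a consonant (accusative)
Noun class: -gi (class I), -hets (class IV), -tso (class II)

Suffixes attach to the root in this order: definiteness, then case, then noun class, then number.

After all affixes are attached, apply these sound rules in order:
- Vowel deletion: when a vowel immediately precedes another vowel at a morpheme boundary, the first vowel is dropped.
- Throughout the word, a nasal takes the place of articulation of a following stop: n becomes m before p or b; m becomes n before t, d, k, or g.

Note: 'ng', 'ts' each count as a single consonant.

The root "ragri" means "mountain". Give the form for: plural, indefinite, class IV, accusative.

ragriranohetsne

Attach definiteness indefinite -ran → ragriran.
Attach case accusative -o (after consonant 'n') → ragrirano.
Attach noun class class IV -hets → ragriranohets.
Attach number plural -ne → ragriranohetsne.
Vowel deletion: no change.
Nasal assimilation: no change.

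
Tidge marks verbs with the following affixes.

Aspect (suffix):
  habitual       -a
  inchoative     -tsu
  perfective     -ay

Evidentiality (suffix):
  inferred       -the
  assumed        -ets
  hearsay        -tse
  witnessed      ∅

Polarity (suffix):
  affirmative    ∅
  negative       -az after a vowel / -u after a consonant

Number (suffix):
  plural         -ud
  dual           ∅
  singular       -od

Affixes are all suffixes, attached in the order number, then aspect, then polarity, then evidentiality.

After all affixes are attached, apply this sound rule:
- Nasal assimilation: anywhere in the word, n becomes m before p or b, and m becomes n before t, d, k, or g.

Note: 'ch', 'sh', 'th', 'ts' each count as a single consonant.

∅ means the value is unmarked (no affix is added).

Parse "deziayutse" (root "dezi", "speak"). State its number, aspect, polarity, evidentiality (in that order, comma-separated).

dual, perfective, negative, hearsay

Segment: dezi-ay-u-tse.
number: ∅ → dual.
aspect: -ay → perfective.
polarity: -az/u → negative.
evidentiality: -tse → hearsay.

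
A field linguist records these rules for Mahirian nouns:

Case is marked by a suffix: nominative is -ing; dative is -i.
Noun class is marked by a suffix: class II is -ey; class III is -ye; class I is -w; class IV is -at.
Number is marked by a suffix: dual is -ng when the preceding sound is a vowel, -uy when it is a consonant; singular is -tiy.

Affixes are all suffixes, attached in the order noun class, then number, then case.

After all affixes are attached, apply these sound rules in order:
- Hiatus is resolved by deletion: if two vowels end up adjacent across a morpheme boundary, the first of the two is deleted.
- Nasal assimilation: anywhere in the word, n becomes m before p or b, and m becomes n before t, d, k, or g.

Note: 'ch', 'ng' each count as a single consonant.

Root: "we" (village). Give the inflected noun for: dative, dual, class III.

Attach noun class class III -ye → weye.
Attach number dual -ng (after vowel 'e') → weyeng.
Attach case dative -i → weyengi.
Vowel deletion: no change.
Nasal assimilation: no change.

weyengi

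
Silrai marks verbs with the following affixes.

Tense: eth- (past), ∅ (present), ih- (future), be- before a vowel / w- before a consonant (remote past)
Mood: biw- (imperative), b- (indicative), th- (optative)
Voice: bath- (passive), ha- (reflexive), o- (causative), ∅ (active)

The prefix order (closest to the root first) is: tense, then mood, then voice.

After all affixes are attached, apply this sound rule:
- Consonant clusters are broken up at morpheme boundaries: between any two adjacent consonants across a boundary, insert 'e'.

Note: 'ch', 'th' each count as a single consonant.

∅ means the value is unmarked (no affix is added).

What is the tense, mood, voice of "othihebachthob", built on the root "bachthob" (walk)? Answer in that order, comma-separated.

future, optative, causative

Segment: o-th-ih-bachthob.
tense: ih- → future.
mood: th- → optative.
voice: o- → causative.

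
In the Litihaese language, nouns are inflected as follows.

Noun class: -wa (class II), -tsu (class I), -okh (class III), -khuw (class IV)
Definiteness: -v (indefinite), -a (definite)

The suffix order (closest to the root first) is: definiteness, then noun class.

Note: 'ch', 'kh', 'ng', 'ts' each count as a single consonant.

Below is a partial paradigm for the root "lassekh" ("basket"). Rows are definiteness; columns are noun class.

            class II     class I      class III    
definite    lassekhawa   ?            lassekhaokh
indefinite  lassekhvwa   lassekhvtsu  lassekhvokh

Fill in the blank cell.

lassekhatsu

Attach definiteness definite -a → lassekha.
Attach noun class class I -tsu → lassekhatsu.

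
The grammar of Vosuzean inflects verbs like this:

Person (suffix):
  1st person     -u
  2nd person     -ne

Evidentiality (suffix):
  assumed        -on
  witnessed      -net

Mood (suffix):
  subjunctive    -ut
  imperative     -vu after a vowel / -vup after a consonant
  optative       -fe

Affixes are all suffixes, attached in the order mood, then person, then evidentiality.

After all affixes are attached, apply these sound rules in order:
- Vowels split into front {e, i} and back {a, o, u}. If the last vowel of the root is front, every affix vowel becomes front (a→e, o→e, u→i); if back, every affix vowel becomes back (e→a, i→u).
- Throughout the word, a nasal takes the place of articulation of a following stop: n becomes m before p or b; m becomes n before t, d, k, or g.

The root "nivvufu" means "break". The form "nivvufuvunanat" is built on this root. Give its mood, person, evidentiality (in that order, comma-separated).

Segment: nivvufu-vu-ne-net.
mood: -vu/vup → imperative.
person: -ne → 2nd person.
evidentiality: -net → witnessed.

imperative, 2nd person, witnessed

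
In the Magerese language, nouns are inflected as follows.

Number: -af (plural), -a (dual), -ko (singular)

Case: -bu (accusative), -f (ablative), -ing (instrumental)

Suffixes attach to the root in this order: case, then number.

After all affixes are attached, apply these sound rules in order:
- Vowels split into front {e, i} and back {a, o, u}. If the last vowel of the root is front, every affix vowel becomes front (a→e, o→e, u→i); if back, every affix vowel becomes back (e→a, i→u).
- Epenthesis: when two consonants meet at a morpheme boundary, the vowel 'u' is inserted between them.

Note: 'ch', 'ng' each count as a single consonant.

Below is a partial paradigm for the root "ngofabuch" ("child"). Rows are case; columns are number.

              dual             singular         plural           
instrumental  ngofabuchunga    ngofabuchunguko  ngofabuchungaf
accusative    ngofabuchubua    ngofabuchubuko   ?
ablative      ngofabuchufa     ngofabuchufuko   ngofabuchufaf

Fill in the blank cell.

Attach case accusative -bu → ngofabuchbu.
Attach number plural -af → ngofabuchbuaf.
Vowel harmony: no change.
Apply epenthesis: ngofabuchbuaf → ngofabuchubuaf.

ngofabuchubuaf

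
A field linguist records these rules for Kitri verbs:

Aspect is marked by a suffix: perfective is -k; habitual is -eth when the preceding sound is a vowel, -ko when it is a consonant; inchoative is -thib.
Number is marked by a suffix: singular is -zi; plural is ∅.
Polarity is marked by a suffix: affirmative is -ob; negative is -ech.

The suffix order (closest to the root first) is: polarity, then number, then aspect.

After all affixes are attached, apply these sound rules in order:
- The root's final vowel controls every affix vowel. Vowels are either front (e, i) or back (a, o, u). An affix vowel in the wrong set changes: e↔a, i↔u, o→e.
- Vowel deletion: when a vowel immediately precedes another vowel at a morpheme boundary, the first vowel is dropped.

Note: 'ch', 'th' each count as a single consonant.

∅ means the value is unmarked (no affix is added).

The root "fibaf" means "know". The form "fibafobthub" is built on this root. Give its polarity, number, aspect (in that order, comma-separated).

affirmative, plural, inchoative

Segment: fibaf-ob-thib.
polarity: -ob → affirmative.
number: ∅ → plural.
aspect: -thib → inchoative.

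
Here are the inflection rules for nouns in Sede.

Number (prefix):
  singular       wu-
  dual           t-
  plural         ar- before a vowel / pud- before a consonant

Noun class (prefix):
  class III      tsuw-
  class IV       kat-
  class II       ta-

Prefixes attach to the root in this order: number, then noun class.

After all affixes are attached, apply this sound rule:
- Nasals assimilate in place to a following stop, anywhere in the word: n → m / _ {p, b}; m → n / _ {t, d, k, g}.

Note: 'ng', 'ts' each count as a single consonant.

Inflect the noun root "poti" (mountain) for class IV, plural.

katpudpoti

Attach number plural pud- (before consonant 'p') → pudpoti.
Attach noun class class IV kat- → katpudpoti.
Nasal assimilation: no change.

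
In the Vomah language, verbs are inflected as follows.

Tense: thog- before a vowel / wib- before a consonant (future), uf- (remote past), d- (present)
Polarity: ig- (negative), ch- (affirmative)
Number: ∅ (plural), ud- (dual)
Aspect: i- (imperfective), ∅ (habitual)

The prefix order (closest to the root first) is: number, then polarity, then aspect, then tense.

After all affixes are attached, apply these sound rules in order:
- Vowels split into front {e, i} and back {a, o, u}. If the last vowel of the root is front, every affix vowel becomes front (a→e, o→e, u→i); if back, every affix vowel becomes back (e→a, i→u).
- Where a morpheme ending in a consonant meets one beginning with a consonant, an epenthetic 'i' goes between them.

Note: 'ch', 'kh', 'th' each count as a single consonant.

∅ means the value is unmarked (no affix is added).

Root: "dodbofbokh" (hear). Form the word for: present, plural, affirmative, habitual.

dichidodbofbokh

number = plural: zero marking, form stays dodbofbokh.
Attach polarity affirmative ch- → chdodbofbokh.
aspect = habitual: zero marking, form stays chdodbofbokh.
Attach tense present d- → dchdodbofbokh.
Vowel harmony: no change.
Apply epenthesis: dchdodbofbokh → dichidodbofbokh.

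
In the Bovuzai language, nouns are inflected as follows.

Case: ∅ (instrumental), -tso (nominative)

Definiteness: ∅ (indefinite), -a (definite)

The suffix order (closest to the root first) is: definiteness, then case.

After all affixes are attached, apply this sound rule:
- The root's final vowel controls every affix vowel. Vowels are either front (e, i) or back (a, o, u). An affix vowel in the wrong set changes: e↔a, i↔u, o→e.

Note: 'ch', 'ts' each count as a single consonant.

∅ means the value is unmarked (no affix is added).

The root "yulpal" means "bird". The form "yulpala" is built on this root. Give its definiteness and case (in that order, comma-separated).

definite, instrumental

Segment: yulpal-a.
definiteness: -a → definite.
case: ∅ → instrumental.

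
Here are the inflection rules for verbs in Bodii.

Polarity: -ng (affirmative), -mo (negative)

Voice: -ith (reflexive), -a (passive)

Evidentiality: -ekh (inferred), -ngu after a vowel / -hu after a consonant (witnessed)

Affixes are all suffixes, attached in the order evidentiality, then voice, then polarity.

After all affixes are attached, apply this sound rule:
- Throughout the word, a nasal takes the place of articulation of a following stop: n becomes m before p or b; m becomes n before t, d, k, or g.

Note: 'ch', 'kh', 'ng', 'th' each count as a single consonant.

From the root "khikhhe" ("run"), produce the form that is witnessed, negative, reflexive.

khikhhenguithmo

Attach evidentiality witnessed -ngu (after vowel 'e') → khikhhengu.
Attach voice reflexive -ith → khikhhenguith.
Attach polarity negative -mo → khikhhenguithmo.
Nasal assimilation: no change.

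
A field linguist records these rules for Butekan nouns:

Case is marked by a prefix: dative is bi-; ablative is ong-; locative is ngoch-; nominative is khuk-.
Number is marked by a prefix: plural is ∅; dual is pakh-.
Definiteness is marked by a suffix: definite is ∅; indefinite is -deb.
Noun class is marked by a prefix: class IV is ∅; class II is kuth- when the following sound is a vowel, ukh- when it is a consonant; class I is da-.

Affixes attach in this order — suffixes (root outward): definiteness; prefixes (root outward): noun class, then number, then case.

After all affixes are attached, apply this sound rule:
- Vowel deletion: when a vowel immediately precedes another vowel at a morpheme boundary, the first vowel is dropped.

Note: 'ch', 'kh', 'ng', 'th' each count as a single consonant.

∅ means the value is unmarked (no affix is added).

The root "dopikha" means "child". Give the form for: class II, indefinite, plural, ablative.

Attach definiteness indefinite -deb → dopikhadeb.
Attach noun class class II ukh- (before consonant 'd') → ukhdopikhadeb.
number = plural: zero marking, form stays ukhdopikhadeb.
Attach case ablative ong- → ongukhdopikhadeb.
Vowel deletion: no change.

ongukhdopikhadeb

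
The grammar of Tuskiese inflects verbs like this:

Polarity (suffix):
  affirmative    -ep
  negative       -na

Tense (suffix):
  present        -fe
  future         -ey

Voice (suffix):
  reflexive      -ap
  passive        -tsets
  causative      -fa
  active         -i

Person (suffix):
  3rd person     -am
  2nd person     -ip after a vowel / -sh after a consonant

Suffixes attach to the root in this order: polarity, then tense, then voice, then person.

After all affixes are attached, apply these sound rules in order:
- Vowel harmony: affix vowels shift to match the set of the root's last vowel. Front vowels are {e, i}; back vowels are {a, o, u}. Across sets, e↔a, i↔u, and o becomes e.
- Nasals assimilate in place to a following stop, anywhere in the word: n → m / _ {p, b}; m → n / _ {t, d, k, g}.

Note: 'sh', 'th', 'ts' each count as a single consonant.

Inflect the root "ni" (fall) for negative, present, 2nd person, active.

ninefeiip

Attach polarity negative -na → nina.
Attach tense present -fe → ninafe.
Attach voice active -i → ninafei.
Attach person 2nd person -ip (after vowel 'i') → ninafeiip.
Apply vowel harmony: ninafeiip → ninefeiip.
Nasal assimilation: no change.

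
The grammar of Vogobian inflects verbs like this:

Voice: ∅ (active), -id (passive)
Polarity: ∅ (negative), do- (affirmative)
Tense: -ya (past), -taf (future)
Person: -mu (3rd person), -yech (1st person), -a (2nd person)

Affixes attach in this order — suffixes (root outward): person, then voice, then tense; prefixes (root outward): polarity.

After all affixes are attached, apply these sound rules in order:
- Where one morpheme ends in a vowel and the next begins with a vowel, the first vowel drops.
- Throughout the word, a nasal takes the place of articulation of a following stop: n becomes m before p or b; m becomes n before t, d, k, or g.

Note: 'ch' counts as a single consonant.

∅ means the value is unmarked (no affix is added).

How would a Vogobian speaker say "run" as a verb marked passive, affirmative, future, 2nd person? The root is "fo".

Attach person 2nd person -a → foa.
Attach polarity affirmative do- → dofoa.
Attach voice passive -id → dofoaid.
Attach tense future -taf → dofoaidtaf.
Apply vowel deletion: dofoaidtaf → dofidtaf.
Nasal assimilation: no change.

dofidtaf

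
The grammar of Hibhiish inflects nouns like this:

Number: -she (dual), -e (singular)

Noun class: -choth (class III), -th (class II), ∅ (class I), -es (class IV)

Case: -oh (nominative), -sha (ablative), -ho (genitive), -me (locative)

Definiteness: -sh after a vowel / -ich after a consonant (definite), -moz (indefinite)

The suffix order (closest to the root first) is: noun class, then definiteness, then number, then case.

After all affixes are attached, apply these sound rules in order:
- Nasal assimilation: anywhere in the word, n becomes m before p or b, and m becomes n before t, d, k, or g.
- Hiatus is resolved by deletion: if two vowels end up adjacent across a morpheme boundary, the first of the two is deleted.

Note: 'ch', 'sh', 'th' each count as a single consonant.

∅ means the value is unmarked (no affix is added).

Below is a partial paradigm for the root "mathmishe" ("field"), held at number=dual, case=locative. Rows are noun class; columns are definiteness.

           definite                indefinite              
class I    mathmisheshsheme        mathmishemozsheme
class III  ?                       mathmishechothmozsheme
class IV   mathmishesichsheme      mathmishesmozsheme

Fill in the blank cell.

mathmishechothichsheme

Attach noun class class III -choth → mathmishechoth.
Attach definiteness definite -ich (after consonant 'th') → mathmishechothich.
Attach number dual -she → mathmishechothichshe.
Attach case locative -me → mathmishechothichsheme.
Nasal assimilation: no change.
Vowel deletion: no change.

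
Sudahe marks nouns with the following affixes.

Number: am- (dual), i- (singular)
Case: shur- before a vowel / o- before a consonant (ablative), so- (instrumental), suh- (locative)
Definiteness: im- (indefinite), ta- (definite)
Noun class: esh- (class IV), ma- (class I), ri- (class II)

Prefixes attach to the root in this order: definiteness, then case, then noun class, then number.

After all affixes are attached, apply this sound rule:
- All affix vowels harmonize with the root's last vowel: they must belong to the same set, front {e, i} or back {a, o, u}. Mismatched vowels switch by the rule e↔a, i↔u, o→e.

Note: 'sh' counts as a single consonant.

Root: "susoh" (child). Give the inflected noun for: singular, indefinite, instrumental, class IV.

uashsoumsusoh

Attach definiteness indefinite im- → imsusoh.
Attach case instrumental so- → soimsusoh.
Attach noun class class IV esh- → eshsoimsusoh.
Attach number singular i- → ieshsoimsusoh.
Apply vowel harmony: ieshsoimsusoh → uashsoumsusoh.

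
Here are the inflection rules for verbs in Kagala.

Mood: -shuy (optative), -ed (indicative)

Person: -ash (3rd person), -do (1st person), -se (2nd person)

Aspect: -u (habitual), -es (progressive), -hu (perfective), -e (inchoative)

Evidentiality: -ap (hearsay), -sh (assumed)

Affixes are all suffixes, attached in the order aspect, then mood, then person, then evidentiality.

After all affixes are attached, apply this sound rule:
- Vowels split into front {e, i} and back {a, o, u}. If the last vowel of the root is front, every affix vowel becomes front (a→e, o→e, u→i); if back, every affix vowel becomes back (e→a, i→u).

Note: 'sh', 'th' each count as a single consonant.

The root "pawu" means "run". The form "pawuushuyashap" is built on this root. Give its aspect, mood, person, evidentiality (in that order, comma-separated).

habitual, optative, 3rd person, hearsay

Segment: pawu-u-shuy-ash-ap.
aspect: -u → habitual.
mood: -shuy → optative.
person: -ash → 3rd person.
evidentiality: -ap → hearsay.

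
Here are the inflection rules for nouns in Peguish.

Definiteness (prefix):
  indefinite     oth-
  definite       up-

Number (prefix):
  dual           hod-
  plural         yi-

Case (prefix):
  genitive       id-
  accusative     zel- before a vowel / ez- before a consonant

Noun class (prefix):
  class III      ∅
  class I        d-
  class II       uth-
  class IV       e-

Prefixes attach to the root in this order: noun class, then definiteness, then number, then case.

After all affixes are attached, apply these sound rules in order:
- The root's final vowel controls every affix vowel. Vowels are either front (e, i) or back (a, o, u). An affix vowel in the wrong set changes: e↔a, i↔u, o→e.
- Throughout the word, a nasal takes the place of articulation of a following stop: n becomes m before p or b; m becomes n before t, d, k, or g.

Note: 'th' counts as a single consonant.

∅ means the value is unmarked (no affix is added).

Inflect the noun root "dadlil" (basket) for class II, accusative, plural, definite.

ezyiipithdadlil

Attach noun class class II uth- → uthdadlil.
Attach definiteness definite up- → uputhdadlil.
Attach number plural yi- → yiuputhdadlil.
Attach case accusative ez- (before consonant 'y') → ezyiuputhdadlil.
Apply vowel harmony: ezyiuputhdadlil → ezyiipithdadlil.
Nasal assimilation: no change.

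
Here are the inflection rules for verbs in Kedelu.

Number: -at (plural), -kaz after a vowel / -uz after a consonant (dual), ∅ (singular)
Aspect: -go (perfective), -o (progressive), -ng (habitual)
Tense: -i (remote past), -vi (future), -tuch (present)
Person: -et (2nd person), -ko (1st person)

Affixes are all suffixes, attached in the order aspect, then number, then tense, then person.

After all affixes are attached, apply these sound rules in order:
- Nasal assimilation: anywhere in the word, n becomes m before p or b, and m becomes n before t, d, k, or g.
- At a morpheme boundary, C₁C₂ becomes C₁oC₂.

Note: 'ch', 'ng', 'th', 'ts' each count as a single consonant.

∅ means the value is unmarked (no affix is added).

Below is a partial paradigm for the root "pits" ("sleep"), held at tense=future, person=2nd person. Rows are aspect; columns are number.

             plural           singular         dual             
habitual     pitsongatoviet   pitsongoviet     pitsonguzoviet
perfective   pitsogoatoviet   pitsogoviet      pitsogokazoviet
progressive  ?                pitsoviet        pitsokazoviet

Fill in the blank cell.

Attach aspect progressive -o → pitso.
Attach number plural -at → pitsoat.
Attach tense future -vi → pitsoatvi.
Attach person 2nd person -et → pitsoatviet.
Nasal assimilation: no change.
Apply epenthesis: pitsoatviet → pitsoatoviet.

pitsoatoviet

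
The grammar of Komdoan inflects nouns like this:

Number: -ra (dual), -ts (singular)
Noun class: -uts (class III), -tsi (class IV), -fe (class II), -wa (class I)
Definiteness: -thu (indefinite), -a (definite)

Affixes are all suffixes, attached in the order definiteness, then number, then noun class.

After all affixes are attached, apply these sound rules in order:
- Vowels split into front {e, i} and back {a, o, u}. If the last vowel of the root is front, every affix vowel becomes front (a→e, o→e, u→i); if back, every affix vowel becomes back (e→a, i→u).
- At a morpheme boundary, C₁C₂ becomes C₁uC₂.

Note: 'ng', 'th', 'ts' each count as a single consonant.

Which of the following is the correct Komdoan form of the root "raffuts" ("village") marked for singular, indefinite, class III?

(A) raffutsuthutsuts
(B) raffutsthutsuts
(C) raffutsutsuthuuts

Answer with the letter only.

Attach definiteness indefinite -thu → raffutsthu.
Attach number singular -ts → raffutsthuts.
Attach noun class class III -uts → raffutsthutsuts.
Vowel harmony: no change.
Apply epenthesis: raffutsthutsuts → raffutsuthutsuts.
So the correct form is raffutsuthutsuts, option (A).
(B) raffutsthutsuts is wrong: it fails to apply the sound rule(s).
(C) raffutsutsuthuuts is wrong: it has the affixes in the wrong order.

A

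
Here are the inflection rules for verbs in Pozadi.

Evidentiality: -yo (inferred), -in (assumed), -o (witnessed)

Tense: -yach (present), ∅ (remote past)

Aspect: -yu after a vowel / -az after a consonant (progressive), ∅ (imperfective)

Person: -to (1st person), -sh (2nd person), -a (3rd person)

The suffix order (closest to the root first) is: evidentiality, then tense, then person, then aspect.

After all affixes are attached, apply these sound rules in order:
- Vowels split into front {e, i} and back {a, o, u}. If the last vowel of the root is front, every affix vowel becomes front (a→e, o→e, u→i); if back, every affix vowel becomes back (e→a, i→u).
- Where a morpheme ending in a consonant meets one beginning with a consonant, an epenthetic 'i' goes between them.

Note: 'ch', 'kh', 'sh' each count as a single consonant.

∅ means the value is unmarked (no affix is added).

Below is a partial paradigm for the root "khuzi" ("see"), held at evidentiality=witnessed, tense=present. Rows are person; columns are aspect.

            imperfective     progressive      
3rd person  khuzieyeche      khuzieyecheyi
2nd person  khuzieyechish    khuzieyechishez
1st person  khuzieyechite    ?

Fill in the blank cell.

Attach evidentiality witnessed -o → khuzio.
Attach tense present -yach → khuzioyach.
Attach person 1st person -to → khuzioyachto.
Attach aspect progressive -yu (after vowel 'o') → khuzioyachtoyu.
Apply vowel harmony: khuzioyachtoyu → khuzieyechteyi.
Apply epenthesis: khuzieyechteyi → khuzieyechiteyi.

khuzieyechiteyi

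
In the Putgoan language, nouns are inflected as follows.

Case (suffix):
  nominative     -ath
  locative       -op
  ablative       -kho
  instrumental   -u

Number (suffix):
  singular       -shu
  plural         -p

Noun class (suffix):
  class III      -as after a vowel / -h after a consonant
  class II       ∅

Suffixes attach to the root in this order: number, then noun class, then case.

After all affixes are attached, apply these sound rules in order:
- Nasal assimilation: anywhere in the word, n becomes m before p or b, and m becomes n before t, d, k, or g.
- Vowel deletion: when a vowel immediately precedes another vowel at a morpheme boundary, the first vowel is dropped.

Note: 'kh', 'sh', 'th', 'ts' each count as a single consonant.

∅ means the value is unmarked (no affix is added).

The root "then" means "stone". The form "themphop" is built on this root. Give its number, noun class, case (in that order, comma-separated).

Segment: then-p-h-op.
number: -p → plural.
noun class: -as/h → class III.
case: -op → locative.

plural, class III, locative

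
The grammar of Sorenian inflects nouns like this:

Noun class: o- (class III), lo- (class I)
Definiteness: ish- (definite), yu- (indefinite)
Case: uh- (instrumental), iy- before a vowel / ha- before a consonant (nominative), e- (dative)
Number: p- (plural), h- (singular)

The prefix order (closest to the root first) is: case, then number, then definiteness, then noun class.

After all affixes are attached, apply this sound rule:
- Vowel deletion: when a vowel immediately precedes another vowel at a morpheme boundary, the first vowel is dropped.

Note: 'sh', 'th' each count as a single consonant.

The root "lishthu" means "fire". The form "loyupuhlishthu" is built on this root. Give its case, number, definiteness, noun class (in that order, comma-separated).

Segment: lo-yu-p-uh-lishthu.
case: uh- → instrumental.
number: p- → plural.
definiteness: yu- → indefinite.
noun class: lo- → class I.

instrumental, plural, indefinite, class I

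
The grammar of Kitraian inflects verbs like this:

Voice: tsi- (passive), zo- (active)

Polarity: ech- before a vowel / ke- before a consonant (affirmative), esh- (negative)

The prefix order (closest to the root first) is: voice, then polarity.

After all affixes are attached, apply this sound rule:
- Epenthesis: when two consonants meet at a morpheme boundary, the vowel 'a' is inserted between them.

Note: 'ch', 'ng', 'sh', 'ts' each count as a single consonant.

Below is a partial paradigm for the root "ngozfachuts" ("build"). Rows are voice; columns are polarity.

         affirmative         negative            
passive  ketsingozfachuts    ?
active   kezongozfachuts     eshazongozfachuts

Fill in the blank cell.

eshatsingozfachuts

Attach voice passive tsi- → tsingozfachuts.
Attach polarity negative esh- → eshtsingozfachuts.
Apply epenthesis: eshtsingozfachuts → eshatsingozfachuts.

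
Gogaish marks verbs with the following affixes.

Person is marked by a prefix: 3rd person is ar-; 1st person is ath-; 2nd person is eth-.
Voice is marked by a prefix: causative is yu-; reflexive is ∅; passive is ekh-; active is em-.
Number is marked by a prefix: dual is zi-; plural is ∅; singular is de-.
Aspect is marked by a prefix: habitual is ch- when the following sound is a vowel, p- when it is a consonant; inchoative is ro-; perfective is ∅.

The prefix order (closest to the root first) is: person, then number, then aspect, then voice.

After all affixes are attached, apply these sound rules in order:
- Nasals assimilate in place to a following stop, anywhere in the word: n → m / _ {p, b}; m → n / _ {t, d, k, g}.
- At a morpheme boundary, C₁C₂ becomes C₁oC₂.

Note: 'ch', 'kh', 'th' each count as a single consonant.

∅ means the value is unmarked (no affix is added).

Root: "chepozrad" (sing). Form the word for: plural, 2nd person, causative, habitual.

Attach person 2nd person eth- → ethchepozrad.
number = plural: zero marking, form stays ethchepozrad.
Attach aspect habitual ch- (before vowel 'e') → chethchepozrad.
Attach voice causative yu- → yuchethchepozrad.
Nasal assimilation: no change.
Apply epenthesis: yuchethchepozrad → yuchethochepozrad.

yuchethochepozrad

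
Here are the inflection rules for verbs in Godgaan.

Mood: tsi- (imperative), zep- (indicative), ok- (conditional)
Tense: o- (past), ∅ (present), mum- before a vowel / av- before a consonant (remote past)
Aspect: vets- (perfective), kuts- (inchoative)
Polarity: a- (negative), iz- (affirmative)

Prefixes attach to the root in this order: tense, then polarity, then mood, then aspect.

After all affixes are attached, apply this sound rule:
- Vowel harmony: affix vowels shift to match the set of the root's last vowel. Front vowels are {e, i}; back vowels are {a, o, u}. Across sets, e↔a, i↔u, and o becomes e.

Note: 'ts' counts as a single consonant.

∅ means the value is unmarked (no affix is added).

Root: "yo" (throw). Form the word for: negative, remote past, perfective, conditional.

Attach tense remote past av- (before consonant 'y') → avyo.
Attach polarity negative a- → aavyo.
Attach mood conditional ok- → okaavyo.
Attach aspect perfective vets- → vetsokaavyo.
Apply vowel harmony: vetsokaavyo → vatsokaavyo.

vatsokaavyo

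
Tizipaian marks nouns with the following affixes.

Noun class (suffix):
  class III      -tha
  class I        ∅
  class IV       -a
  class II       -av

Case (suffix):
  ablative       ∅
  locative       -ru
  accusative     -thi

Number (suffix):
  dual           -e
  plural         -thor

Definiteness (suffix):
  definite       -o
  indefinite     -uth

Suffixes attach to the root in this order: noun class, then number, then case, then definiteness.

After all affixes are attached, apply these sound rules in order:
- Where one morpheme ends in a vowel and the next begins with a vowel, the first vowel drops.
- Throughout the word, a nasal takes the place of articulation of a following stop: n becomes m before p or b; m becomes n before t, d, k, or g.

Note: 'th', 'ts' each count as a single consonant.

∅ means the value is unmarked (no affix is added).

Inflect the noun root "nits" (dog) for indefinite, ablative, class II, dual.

Attach noun class class II -av → nitsav.
Attach number dual -e → nitsave.
case = ablative: zero marking, form stays nitsave.
Attach definiteness indefinite -uth → nitsaveuth.
Apply vowel deletion: nitsaveuth → nitsavuth.
Nasal assimilation: no change.

nitsavuth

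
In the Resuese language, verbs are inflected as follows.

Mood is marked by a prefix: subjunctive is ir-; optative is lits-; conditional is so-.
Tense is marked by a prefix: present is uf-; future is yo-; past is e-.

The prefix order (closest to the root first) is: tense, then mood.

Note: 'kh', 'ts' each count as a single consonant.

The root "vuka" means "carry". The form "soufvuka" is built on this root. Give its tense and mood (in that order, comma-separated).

Segment: so-uf-vuka.
tense: uf- → present.
mood: so- → conditional.

present, conditional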